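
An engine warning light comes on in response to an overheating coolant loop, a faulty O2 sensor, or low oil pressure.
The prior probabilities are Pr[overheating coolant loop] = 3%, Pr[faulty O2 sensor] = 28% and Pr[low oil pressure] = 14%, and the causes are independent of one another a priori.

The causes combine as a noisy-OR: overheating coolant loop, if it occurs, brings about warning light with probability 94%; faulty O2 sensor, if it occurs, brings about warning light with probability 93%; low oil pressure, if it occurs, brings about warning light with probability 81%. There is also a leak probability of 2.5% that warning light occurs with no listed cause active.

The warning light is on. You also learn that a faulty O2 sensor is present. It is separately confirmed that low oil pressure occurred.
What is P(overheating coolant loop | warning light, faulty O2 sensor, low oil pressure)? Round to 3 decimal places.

P(overheating coolant loop | warning light, faulty O2 sensor, low oil pressure) ≈ 0.030

Under noisy-OR, P(warning light | causes) = 1 − (1−0.025)·∏(1−qᵢ) over the active causes.
P(warning light | faulty O2 sensor, low oil pressure) = 0.987032·0.97 + 0.999222·0.03 = 0.957421 + 0.029977 = 0.987398
Of this, 0.029977 comes from 0.999222·0.03 (the overheating coolant loop=true cases).
So P(overheating coolant loop | warning light, faulty O2 sensor, low oil pressure) = 0.029977/0.987398 ≈ 0.030.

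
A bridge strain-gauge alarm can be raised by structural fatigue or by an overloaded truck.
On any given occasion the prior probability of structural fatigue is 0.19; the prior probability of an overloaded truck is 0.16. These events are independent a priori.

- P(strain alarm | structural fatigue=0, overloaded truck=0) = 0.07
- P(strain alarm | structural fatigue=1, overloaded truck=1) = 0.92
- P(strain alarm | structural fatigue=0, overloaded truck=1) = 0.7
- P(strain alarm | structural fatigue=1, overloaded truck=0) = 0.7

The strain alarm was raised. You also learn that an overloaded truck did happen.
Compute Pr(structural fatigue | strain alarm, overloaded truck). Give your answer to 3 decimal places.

P(strain alarm | overloaded truck) = 0.7·0.81 + 0.92·0.19 = 0.567000 + 0.174800 = 0.741800
The structural fatigue-present share is 0.92·0.19 = 0.174800.
So P(structural fatigue | strain alarm, overloaded truck) = 0.174800/0.741800 ≈ 0.236.

Pr(structural fatigue | strain alarm, overloaded truck) ≈ 0.236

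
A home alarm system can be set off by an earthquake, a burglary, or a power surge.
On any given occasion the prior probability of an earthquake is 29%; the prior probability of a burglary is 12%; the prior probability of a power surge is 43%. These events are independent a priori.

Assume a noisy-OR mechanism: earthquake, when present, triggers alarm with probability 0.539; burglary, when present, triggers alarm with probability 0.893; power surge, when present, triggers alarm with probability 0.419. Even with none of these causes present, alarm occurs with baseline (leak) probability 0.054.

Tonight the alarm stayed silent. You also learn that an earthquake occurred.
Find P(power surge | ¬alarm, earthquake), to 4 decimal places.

Under noisy-OR, P(alarm | causes) = 1 − (1−0.054)·∏(1−qᵢ) over the active causes.
Sum P(¬alarm|·) weighted by the priors over the 4 (burglary, power surge) configurations:
  P(¬alarm | earthquake) = 0.436106·0.88·0.57 + 0.253378·0.88·0.43 + 0.046663·0.12·0.57 + 0.027111·0.12·0.43
        = 0.218751 + 0.095878 + 0.003192 + 0.001399 = 0.319220
Keeping only the power surge-present terms gives 0.097277, so
  P(power surge | ¬alarm, earthquake) = 0.097277 / 0.319220 ≈ 0.3047

P(power surge | ¬alarm, earthquake) ≈ 0.3047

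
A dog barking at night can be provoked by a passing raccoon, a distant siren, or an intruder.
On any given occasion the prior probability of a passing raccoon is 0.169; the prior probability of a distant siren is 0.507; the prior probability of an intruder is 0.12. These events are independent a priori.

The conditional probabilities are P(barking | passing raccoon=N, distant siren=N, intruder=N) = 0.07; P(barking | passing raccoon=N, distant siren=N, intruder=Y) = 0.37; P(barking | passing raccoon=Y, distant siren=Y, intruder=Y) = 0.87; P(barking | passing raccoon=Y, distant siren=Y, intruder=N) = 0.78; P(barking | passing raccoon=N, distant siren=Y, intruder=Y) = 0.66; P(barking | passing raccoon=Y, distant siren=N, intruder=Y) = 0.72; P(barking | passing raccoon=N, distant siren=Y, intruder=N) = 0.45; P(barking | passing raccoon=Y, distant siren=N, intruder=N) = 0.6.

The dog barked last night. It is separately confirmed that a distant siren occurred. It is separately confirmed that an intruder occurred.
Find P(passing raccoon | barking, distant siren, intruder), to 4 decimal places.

Sum P(barking|·) weighted by the priors over both values of passing raccoon:
  P(barking | distant siren, intruder) = 0.66*0.831 + 0.87*0.169
        = 0.548460 + 0.147030 = 0.695490
The terms with passing raccoon present sum to 0.147030, so
  P(passing raccoon | barking, distant siren, intruder) = 0.147030 / 0.695490 ≈ 0.2114

P(passing raccoon | barking, distant siren, intruder) ≈ 0.2114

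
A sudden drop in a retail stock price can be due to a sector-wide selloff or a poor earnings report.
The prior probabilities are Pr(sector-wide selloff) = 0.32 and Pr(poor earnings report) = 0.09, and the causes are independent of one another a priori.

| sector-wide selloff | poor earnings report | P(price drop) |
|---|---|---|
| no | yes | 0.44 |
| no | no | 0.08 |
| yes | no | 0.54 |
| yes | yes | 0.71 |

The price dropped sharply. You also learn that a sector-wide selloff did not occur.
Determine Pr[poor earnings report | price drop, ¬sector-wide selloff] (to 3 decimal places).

Pr[poor earnings report | price drop, ¬sector-wide selloff] ≈ 0.352

Weight on poor earnings report=true, given the evidence: 0.44×0.09 = 0.039600
The normalizing constant is 0.08×0.91 + 0.44×0.09 = 0.112400
P(poor earnings report | price drop, ¬sector-wide selloff) = 0.039600/0.112400 ≈ 0.352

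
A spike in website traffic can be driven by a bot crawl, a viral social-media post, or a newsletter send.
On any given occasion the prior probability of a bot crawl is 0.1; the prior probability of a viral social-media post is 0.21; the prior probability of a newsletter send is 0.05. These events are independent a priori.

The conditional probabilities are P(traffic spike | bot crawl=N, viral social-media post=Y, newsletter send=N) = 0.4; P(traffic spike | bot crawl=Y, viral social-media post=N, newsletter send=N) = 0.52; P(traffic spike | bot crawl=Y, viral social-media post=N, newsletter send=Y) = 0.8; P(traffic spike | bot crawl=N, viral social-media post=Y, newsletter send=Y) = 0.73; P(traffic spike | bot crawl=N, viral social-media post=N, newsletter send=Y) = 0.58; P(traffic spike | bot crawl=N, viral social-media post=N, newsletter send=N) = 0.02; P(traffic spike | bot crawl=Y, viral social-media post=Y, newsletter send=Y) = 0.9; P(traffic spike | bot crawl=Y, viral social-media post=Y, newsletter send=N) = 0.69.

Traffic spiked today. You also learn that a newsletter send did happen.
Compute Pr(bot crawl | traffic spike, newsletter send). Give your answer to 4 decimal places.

Numerator (weight on configurations with bot crawl): 0.063200 + 0.018900 = 0.082100
Normalizer over all consistent configurations: 0.58·0.9·0.79 + 0.73·0.9·0.21 + 0.8·0.1·0.79 + 0.9·0.1·0.21 = 0.632450
Posterior = 0.082100 / 0.632450 ≈ 0.1298

Pr(bot crawl | traffic spike, newsletter send) ≈ 0.1298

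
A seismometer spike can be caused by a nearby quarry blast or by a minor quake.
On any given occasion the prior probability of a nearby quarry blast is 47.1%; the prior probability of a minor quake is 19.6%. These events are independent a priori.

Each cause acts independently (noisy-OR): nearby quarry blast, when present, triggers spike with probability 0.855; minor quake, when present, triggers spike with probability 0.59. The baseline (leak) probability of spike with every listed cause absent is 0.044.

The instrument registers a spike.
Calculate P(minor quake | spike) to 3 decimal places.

P(minor quake | spike) ≈ 0.303

Under noisy-OR, P(spike | causes) = 1 − (1−0.044)·∏(1−qᵢ) over the active causes.
P(spike) = 0.044*0.529*0.804 + 0.60804*0.529*0.196 + 0.86138*0.471*0.804 + 0.943166*0.471*0.196 = 0.018714 + 0.063044 + 0.326191 + 0.087069 = 0.495018
Of this, 0.150113 comes from 0.063044 + 0.087069 (the minor quake=true cases).
P(minor quake | spike) = 0.150113 / 0.495018 ≈ 0.303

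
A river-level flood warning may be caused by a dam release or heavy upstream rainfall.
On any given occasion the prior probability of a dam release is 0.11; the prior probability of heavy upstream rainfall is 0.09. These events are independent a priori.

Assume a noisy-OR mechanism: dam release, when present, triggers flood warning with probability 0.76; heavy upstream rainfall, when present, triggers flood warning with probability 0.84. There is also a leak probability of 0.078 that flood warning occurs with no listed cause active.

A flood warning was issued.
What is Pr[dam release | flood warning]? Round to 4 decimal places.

Pr[dam release | flood warning] ≈ 0.3996

Under noisy-OR, P(flood warning | causes) = 1 − (1−0.078)·∏(1−qᵢ) over the active causes.
For the numerator, keep only dam release=true terms: 0.077950 + 0.009549 = 0.087499
Normalizer over all consistent configurations: 0.078×0.89×0.91 + 0.85248×0.89×0.09 + 0.77872×0.11×0.91 + 0.964595×0.11×0.09 = 0.218955
Posterior = 0.087499 / 0.218955 ≈ 0.3996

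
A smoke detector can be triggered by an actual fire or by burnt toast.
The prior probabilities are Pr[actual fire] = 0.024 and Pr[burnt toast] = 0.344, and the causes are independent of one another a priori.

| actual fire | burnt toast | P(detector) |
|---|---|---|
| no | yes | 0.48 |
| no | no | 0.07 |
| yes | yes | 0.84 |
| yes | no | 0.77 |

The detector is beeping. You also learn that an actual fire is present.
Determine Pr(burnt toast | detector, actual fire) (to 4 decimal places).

P(detector | actual fire) = 0.77×0.656 + 0.84×0.344 = 0.505120 + 0.288960 = 0.794080
Of this, 0.288960 comes from 0.84×0.344 (the burnt toast=true cases).
So P(burnt toast | detector, actual fire) = 0.288960/0.794080 ≈ 0.3639.

Pr(burnt toast | detector, actual fire) ≈ 0.3639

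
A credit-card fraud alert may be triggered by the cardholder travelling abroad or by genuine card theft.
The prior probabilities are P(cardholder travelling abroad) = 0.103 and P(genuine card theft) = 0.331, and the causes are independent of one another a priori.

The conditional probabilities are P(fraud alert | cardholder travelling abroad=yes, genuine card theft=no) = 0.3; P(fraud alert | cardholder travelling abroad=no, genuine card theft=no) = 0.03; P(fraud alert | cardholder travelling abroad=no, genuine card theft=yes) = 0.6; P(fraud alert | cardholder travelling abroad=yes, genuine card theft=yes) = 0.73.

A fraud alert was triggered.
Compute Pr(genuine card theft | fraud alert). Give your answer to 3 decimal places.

Pr(genuine card theft | fraud alert) ≈ 0.840

Numerator (weight on configurations with genuine card theft): 0.178144 + 0.024888 = 0.203032
Denominator P(fraud alert): 0.03*0.897*0.669 + 0.6*0.897*0.331 + 0.3*0.103*0.669 + 0.73*0.103*0.331 = 0.241707
Posterior = 0.203032 / 0.241707 ≈ 0.840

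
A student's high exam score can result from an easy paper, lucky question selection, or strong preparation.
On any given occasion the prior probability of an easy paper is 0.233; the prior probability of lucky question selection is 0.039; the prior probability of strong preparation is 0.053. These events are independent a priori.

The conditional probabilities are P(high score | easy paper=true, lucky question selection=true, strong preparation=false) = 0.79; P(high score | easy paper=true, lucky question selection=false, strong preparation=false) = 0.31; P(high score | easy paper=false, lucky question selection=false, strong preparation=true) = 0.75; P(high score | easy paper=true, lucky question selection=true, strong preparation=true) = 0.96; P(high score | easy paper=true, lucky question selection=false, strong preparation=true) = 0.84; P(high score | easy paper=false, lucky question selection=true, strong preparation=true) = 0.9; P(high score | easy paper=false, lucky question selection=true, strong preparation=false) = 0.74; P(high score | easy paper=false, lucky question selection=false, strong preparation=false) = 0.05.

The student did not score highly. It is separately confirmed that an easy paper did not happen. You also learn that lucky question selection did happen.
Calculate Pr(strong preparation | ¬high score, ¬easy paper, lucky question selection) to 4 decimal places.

P(¬high score | ¬easy paper, lucky question selection) = 0.26×0.947 + 0.1×0.053 = 0.246220 + 0.005300 = 0.251520
The strong preparation-present share is 0.1×0.053 = 0.005300.
P(strong preparation | ¬high score, ¬easy paper, lucky question selection) = 0.005300 / 0.251520 ≈ 0.0211

Pr(strong preparation | ¬high score, ¬easy paper, lucky question selection) ≈ 0.0211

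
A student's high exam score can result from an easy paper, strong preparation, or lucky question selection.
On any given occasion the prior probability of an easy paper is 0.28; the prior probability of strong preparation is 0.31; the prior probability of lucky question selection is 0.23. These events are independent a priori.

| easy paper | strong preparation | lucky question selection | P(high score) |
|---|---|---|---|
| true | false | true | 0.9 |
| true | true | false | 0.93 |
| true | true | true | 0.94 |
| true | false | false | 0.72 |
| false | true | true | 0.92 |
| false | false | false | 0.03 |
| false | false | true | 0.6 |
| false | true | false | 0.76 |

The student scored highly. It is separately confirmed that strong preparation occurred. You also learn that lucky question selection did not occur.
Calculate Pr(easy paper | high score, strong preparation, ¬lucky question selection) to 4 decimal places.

Pr(easy paper | high score, strong preparation, ¬lucky question selection) ≈ 0.3224

P(high score | strong preparation, ¬lucky question selection) = 0.76×0.72 + 0.93×0.28 = 0.547200 + 0.260400 = 0.807600
Restricting to configurations with easy paper present: 0.93×0.28 = 0.260400.
P(easy paper | high score, strong preparation, ¬lucky question selection) = 0.260400 / 0.807600 ≈ 0.3224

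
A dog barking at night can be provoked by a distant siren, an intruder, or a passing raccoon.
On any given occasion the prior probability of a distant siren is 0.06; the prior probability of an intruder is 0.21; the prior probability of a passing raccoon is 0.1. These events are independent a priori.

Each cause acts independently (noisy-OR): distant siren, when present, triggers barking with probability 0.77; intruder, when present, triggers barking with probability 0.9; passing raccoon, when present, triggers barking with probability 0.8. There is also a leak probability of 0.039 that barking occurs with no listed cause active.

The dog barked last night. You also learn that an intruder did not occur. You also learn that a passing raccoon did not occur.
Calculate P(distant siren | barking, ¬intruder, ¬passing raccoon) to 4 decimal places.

Under noisy-OR, P(barking | causes) = 1 − (1−0.039)·∏(1−qᵢ) over the active causes.
By total probability over both values of distant siren:
  P(barking | ¬intruder, ¬passing raccoon) = 0.039·0.94 + 0.77897·0.06
        = 0.036660 + 0.046738 = 0.083398
Keeping only the distant siren-present terms gives 0.046738, so
  P(distant siren | barking, ¬intruder, ¬passing raccoon) = 0.046738 / 0.083398 ≈ 0.5604

P(distant siren | barking, ¬intruder, ¬passing raccoon) ≈ 0.5604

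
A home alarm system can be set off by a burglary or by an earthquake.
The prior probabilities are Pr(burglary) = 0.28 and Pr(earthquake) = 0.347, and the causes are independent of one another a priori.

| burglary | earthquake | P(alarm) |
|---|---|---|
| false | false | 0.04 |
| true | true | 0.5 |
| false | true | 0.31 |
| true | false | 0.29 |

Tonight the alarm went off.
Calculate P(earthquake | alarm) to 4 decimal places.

P(alarm) = 0.04·0.72·0.653 + 0.31·0.72·0.347 + 0.29·0.28·0.653 + 0.5·0.28·0.347 = 0.018806 + 0.077450 + 0.053024 + 0.048580 = 0.197860
Of this, 0.126030 comes from 0.077450 + 0.048580 (the earthquake=true cases).
So P(earthquake | alarm) = 0.126030/0.197860 ≈ 0.6370.

P(earthquake | alarm) ≈ 0.6370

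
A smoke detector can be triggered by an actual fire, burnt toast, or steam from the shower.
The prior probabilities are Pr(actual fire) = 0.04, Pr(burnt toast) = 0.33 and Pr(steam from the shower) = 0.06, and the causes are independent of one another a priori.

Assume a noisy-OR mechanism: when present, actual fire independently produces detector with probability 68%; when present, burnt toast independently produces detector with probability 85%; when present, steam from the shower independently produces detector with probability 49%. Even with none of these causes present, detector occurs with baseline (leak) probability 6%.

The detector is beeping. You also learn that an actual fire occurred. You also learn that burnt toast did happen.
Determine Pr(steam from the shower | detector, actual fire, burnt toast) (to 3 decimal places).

Pr(steam from the shower | detector, actual fire, burnt toast) ≈ 0.061

Under noisy-OR, P(detector | causes) = 1 − (1−0.06)·∏(1−qᵢ) over the active causes.
By total probability over both values of steam from the shower:
  P(detector | actual fire, burnt toast) = 0.95488*0.94 + 0.976989*0.06
        = 0.897587 + 0.058619 = 0.956206
Configurations with steam from the shower contribute 0.058619, so
  P(steam from the shower | detector, actual fire, burnt toast) = 0.058619 / 0.956206 ≈ 0.061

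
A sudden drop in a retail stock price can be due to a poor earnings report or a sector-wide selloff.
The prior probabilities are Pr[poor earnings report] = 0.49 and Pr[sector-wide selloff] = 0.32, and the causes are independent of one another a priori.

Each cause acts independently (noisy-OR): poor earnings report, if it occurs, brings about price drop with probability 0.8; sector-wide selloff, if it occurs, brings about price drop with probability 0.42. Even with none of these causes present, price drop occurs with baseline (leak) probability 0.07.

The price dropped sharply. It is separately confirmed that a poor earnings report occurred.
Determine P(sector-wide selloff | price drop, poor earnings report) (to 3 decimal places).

Under noisy-OR, P(price drop | causes) = 1 − (1−0.07)·∏(1−qᵢ) over the active causes.
P(price drop | poor earnings report) = 0.814·0.68 + 0.89212·0.32 = 0.553520 + 0.285478 = 0.838998
Restricting to configurations with sector-wide selloff present: 0.89212·0.32 = 0.285478.
So P(sector-wide selloff | price drop, poor earnings report) = 0.285478/0.838998 ≈ 0.340.

P(sector-wide selloff | price drop, poor earnings report) ≈ 0.340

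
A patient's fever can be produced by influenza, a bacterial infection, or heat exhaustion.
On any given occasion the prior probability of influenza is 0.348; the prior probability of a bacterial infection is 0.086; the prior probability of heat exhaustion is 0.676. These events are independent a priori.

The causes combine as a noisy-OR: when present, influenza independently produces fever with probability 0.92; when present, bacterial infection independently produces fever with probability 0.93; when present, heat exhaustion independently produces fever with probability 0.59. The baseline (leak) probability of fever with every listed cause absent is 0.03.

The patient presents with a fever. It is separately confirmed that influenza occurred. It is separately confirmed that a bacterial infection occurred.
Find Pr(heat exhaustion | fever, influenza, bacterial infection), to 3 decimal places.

Under noisy-OR, P(fever | causes) = 1 − (1−0.03)·∏(1−qᵢ) over the active causes.
By total probability over both values of heat exhaustion:
  P(fever | influenza, bacterial infection) = 0.994568*0.324 + 0.997773*0.676
        = 0.322240 + 0.674495 = 0.996735
Keeping only the heat exhaustion-present terms gives 0.674495, so
  P(heat exhaustion | fever, influenza, bacterial infection) = 0.674495 / 0.996735 ≈ 0.677

Pr(heat exhaustion | fever, influenza, bacterial infection) ≈ 0.677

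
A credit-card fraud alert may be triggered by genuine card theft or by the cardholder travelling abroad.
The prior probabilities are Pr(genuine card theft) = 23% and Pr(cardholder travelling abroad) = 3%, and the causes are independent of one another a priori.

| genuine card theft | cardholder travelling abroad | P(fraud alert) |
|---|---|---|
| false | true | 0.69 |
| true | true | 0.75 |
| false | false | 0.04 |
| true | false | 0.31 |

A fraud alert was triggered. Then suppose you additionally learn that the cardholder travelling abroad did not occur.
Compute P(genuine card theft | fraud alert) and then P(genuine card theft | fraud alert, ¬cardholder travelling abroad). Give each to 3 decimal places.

P(genuine card theft | fraud alert) ≈ 0.619; P(genuine card theft | fraud alert, ¬cardholder travelling abroad) ≈ 0.698

Enumerate the 4 (genuine card theft, cardholder travelling abroad) configurations and weight by the priors:
  P(fraud alert) = 0.04·0.77·0.97 + 0.69·0.77·0.03 + 0.31·0.23·0.97 + 0.75·0.23·0.03
        = 0.029876 + 0.015939 + 0.069161 + 0.005175 = 0.120151
Configurations with genuine card theft contribute 0.074336, so
  P(genuine card theft | fraud alert) = 0.074336 / 0.120151 ≈ 0.619

Now also conditioning on cardholder travelling abroad≠true:
P(fraud alert | ¬cardholder travelling abroad) = 0.04·0.77 + 0.31·0.23 = 0.030800 + 0.071300 = 0.102100
The genuine card theft-present share is 0.31·0.23 = 0.071300.
So P(genuine card theft | fraud alert, ¬cardholder travelling abroad) = 0.071300/0.102100 ≈ 0.698.
With cardholder travelling abroad excluded, genuine card theft must carry more of the explanatory weight for the fraud alert.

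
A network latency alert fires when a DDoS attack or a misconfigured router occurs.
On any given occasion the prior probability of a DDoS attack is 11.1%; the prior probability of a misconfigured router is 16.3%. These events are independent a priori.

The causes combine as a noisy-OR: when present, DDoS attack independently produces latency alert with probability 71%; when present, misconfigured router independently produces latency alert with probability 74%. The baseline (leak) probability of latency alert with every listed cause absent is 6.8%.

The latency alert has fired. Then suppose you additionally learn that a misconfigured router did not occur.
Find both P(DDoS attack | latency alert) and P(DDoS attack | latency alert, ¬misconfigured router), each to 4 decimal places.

P(DDoS attack | latency alert) ≈ 0.3454; P(DDoS attack | latency alert, ¬misconfigured router) ≈ 0.5726

Under noisy-OR, P(latency alert | causes) = 1 − (1−0.068)·∏(1−qᵢ) over the active causes.
Sum P(latency alert|·) weighted by the priors over the 4 (DDoS attack, misconfigured router) configurations:
  P(latency alert) = 0.068*0.889*0.837 + 0.75768*0.889*0.163 + 0.72972*0.111*0.837 + 0.929727*0.111*0.163
        = 0.050598 + 0.109793 + 0.067796 + 0.016822 = 0.245009
Keeping only the DDoS attack-present terms gives 0.084618, so
  P(DDoS attack | latency alert) = 0.084618 / 0.245009 ≈ 0.3454

With the extra evidence:
P(latency alert | ¬misconfigured router) = 0.068·0.889 + 0.72972·0.111 = 0.060452 + 0.080999 = 0.141451
Of this, 0.080999 comes from 0.72972·0.111 (the DDoS attack=true cases).
So P(DDoS attack | latency alert, ¬misconfigured router) = 0.080999/0.141451 ≈ 0.5726.
With misconfigured router excluded, DDoS attack must carry more of the explanatory weight for the latency alert.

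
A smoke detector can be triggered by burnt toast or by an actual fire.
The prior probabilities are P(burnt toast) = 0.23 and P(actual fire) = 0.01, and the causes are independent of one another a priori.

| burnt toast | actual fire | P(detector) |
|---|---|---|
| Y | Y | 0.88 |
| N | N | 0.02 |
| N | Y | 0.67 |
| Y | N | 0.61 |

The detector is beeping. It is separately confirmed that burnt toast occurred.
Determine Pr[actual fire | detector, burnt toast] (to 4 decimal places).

Weight on actual fire=true, given the evidence: 0.88·0.01 = 0.008800
Denominator P(detector | burnt toast): 0.61·0.99 + 0.88·0.01 = 0.612700
P(actual fire | detector, burnt toast) = 0.008800/0.612700 ≈ 0.0144

Pr[actual fire | detector, burnt toast] ≈ 0.0144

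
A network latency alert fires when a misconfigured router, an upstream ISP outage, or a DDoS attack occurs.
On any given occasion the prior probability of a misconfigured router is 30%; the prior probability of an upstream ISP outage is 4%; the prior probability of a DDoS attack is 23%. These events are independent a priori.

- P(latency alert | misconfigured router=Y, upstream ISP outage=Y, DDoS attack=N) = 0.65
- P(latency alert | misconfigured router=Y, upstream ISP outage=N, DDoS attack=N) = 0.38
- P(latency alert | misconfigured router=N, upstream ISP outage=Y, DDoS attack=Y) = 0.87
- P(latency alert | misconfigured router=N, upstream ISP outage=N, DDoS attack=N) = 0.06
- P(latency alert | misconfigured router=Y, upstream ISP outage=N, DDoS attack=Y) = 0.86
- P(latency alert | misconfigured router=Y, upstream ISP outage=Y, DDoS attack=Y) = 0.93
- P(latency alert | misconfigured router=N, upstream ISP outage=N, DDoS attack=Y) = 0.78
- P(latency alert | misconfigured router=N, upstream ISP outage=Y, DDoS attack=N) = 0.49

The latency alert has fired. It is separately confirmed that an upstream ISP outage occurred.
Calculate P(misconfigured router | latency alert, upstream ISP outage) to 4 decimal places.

P(latency alert | upstream ISP outage) = 0.49×0.7×0.77 + 0.87×0.7×0.23 + 0.65×0.3×0.77 + 0.93×0.3×0.23 = 0.264110 + 0.140070 + 0.150150 + 0.064170 = 0.618500
Restricting to configurations with misconfigured router present: 0.150150 + 0.064170 = 0.214320.
Hence the posterior is 0.214320/0.618500 ≈ 0.3465.

P(misconfigured router | latency alert, upstream ISP outage) ≈ 0.3465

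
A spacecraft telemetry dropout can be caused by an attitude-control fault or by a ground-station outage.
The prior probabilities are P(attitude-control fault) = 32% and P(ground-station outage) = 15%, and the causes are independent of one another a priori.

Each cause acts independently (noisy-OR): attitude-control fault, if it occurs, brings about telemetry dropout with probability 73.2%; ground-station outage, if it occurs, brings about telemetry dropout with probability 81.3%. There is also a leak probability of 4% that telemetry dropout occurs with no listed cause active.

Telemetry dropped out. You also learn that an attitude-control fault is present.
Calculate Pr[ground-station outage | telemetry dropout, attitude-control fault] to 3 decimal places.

Under noisy-OR, P(telemetry dropout | causes) = 1 − (1−0.04)·∏(1−qᵢ) over the active causes.
Numerator (weight on configurations with ground-station outage): 0.951889·0.15 = 0.142783
The normalizing constant is 0.74272·0.85 + 0.951889·0.15 = 0.774095
Posterior = 0.142783 / 0.774095 ≈ 0.184

Pr[ground-station outage | telemetry dropout, attitude-control fault] ≈ 0.184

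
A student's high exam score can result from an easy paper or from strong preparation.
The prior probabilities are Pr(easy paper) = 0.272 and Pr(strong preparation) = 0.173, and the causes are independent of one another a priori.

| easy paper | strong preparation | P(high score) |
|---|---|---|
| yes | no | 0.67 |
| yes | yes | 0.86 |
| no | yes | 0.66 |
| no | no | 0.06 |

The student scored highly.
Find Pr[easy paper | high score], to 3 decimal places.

P(high score) = 0.06×0.728×0.827 + 0.66×0.728×0.173 + 0.67×0.272×0.827 + 0.86×0.272×0.173 = 0.036123 + 0.083123 + 0.150712 + 0.040468 = 0.310426
Of this, 0.191180 comes from 0.150712 + 0.040468 (the easy paper=true cases).
Hence the posterior is 0.191180/0.310426 ≈ 0.616.

Pr[easy paper | high score] ≈ 0.616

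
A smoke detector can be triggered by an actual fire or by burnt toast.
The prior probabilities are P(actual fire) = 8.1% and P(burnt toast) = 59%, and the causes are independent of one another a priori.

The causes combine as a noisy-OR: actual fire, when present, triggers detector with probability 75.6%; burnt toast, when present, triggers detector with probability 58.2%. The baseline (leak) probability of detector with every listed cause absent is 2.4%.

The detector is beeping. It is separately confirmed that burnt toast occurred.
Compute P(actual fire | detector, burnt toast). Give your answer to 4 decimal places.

P(actual fire | detector, burnt toast) ≈ 0.1182

Under noisy-OR, P(detector | causes) = 1 − (1−0.024)·∏(1−qᵢ) over the active causes.
By total probability over both values of actual fire:
  P(detector | burnt toast) = 0.592032*0.919 + 0.900456*0.081
        = 0.544077 + 0.072937 = 0.617014
Keeping only the actual fire-present terms gives 0.072937, so
  P(actual fire | detector, burnt toast) = 0.072937 / 0.617014 ≈ 0.1182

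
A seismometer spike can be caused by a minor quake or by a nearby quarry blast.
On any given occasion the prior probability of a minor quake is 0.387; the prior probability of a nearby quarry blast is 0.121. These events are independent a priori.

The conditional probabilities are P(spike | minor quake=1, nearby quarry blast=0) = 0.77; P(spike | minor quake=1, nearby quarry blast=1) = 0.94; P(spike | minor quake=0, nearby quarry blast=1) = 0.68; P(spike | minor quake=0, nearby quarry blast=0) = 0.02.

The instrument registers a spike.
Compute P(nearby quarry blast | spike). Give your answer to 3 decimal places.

Weight on nearby quarry blast=true, given the evidence: 0.050438 + 0.044017 = 0.094455
Normalizer over all consistent configurations: 0.02·0.613·0.879 + 0.68·0.613·0.121 + 0.77·0.387·0.879 + 0.94·0.387·0.121 = 0.367165
Posterior = 0.094455 / 0.367165 ≈ 0.257

P(nearby quarry blast | spike) ≈ 0.257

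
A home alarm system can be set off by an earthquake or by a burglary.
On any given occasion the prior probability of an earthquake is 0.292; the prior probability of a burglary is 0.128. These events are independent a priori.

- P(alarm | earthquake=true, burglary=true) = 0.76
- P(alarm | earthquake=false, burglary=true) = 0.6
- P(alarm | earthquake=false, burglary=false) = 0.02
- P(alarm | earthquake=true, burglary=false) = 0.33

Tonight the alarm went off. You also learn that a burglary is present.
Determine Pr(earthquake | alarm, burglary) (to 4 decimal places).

Sum P(alarm|·) weighted by the priors over both values of earthquake:
  P(alarm | burglary) = 0.6×0.708 + 0.76×0.292
        = 0.424800 + 0.221920 = 0.646720
Configurations with earthquake contribute 0.221920, so
  P(earthquake | alarm, burglary) = 0.221920 / 0.646720 ≈ 0.3431

Pr(earthquake | alarm, burglary) ≈ 0.3431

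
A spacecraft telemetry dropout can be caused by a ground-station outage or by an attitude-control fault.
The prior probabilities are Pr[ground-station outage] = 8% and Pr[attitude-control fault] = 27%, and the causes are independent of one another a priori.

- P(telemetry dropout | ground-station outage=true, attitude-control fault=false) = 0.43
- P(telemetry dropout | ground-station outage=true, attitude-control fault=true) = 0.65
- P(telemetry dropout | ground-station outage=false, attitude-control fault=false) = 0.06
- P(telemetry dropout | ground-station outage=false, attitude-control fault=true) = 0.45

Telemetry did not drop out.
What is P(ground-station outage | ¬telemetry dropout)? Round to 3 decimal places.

Enumerate the 4 (ground-station outage, attitude-control fault) configurations and weight by the priors:
  P(¬telemetry dropout) = 0.94·0.92·0.73 + 0.55·0.92·0.27 + 0.57·0.08·0.73 + 0.35·0.08·0.27
        = 0.631304 + 0.136620 + 0.033288 + 0.007560 = 0.808772
Configurations with ground-station outage contribute 0.040848, so
  P(ground-station outage | ¬telemetry dropout) = 0.040848 / 0.808772 ≈ 0.051

P(ground-station outage | ¬telemetry dropout) ≈ 0.051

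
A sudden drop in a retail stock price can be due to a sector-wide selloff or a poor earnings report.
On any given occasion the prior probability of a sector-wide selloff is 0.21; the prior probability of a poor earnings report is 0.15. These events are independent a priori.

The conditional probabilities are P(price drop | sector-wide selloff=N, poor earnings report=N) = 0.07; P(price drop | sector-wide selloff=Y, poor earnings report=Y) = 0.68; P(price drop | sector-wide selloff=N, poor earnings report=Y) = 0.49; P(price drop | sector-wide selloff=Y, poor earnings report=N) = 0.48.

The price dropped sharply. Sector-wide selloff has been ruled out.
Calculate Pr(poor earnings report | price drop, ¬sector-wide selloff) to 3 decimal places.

Pr(poor earnings report | price drop, ¬sector-wide selloff) ≈ 0.553

Sum P(price drop|·) weighted by the priors over both values of poor earnings report:
  P(price drop | ¬sector-wide selloff) = 0.07×0.85 + 0.49×0.15
        = 0.059500 + 0.073500 = 0.133000
Keeping only the poor earnings report-present terms gives 0.073500, so
  P(poor earnings report | price drop, ¬sector-wide selloff) = 0.073500 / 0.133000 ≈ 0.553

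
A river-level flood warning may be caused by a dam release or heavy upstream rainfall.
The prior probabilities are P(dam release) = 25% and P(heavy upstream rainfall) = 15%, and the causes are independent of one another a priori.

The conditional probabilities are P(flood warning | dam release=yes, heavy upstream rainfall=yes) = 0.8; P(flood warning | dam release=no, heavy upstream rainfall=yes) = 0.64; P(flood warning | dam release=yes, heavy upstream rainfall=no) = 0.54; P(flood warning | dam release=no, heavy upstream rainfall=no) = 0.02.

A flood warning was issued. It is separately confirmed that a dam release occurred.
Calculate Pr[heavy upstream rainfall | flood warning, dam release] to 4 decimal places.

Enumerate both values of heavy upstream rainfall and weight by the priors:
  P(flood warning | dam release) = 0.54×0.85 + 0.8×0.15
        = 0.459000 + 0.120000 = 0.579000
Keeping only the heavy upstream rainfall-present terms gives 0.120000, so
  P(heavy upstream rainfall | flood warning, dam release) = 0.120000 / 0.579000 ≈ 0.2073

Pr[heavy upstream rainfall | flood warning, dam release] ≈ 0.2073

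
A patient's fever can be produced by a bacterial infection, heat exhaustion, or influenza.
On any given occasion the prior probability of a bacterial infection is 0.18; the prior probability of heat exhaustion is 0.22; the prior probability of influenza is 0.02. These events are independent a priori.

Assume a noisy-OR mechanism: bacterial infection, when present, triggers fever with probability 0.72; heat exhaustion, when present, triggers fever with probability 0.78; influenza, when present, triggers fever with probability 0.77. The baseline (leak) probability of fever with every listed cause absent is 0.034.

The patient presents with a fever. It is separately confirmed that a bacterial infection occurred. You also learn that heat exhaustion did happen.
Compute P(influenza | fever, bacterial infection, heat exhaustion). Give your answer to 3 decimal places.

P(influenza | fever, bacterial infection, heat exhaustion) ≈ 0.021

Under noisy-OR, P(fever | causes) = 1 − (1−0.034)·∏(1−qᵢ) over the active causes.
P(fever | bacterial infection, heat exhaustion) = 0.940494·0.98 + 0.986314·0.02 = 0.921684 + 0.019726 = 0.941410
Of this, 0.019726 comes from 0.986314·0.02 (the influenza=true cases).
P(influenza | fever, bacterial infection, heat exhaustion) = 0.019726 / 0.941410 ≈ 0.021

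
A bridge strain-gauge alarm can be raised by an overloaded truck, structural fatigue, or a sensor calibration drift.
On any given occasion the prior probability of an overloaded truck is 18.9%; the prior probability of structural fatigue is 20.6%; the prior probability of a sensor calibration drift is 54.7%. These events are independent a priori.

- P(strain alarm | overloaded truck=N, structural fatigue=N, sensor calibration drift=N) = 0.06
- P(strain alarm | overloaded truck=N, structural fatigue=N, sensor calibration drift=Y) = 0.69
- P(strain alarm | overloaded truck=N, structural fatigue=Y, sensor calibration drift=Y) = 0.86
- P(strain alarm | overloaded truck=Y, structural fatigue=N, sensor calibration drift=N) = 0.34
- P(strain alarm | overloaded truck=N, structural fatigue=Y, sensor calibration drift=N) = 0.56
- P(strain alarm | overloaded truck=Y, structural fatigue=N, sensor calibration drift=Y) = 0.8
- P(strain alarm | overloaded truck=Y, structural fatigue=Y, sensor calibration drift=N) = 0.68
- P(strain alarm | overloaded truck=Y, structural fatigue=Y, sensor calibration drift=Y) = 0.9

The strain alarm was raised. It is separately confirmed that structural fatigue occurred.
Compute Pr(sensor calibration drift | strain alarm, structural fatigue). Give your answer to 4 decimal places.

Pr(sensor calibration drift | strain alarm, structural fatigue) ≈ 0.6426

P(strain alarm | structural fatigue) = 0.56·0.811·0.453 + 0.86·0.811·0.547 + 0.68·0.189·0.453 + 0.9·0.189·0.547 = 0.205734 + 0.381511 + 0.058220 + 0.093045 = 0.738510
Restricting to configurations with sensor calibration drift present: 0.381511 + 0.093045 = 0.474556.
Hence the posterior is 0.474556/0.738510 ≈ 0.6426.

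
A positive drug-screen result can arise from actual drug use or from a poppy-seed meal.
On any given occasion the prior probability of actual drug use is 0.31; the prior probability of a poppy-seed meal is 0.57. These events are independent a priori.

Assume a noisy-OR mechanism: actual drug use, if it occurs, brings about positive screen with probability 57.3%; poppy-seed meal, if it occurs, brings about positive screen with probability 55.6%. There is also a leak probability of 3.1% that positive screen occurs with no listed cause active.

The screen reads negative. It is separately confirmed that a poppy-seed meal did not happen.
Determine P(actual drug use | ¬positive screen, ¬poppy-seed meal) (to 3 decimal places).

P(actual drug use | ¬positive screen, ¬poppy-seed meal) ≈ 0.161

Under noisy-OR, P(positive screen | causes) = 1 − (1−0.031)·∏(1−qᵢ) over the active causes.
Enumerate both values of actual drug use and weight by the priors:
  P(¬positive screen | ¬poppy-seed meal) = 0.969×0.69 + 0.413763×0.31
        = 0.668610 + 0.128267 = 0.796877
The terms with actual drug use present sum to 0.128267, so
  P(actual drug use | ¬positive screen, ¬poppy-seed meal) = 0.128267 / 0.796877 ≈ 0.161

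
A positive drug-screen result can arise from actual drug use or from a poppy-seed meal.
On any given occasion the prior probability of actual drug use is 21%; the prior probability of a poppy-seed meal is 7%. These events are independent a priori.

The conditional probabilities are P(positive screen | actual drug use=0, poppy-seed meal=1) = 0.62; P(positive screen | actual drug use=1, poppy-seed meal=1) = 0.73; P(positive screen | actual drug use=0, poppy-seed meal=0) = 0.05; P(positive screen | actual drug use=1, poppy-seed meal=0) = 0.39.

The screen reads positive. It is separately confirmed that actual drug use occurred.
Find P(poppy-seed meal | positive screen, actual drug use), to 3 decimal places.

Sum P(positive screen|·) weighted by the priors over both values of poppy-seed meal:
  P(positive screen | actual drug use) = 0.39×0.93 + 0.73×0.07
        = 0.362700 + 0.051100 = 0.413800
The terms with poppy-seed meal present sum to 0.051100, so
  P(poppy-seed meal | positive screen, actual drug use) = 0.051100 / 0.413800 ≈ 0.123

P(poppy-seed meal | positive screen, actual drug use) ≈ 0.123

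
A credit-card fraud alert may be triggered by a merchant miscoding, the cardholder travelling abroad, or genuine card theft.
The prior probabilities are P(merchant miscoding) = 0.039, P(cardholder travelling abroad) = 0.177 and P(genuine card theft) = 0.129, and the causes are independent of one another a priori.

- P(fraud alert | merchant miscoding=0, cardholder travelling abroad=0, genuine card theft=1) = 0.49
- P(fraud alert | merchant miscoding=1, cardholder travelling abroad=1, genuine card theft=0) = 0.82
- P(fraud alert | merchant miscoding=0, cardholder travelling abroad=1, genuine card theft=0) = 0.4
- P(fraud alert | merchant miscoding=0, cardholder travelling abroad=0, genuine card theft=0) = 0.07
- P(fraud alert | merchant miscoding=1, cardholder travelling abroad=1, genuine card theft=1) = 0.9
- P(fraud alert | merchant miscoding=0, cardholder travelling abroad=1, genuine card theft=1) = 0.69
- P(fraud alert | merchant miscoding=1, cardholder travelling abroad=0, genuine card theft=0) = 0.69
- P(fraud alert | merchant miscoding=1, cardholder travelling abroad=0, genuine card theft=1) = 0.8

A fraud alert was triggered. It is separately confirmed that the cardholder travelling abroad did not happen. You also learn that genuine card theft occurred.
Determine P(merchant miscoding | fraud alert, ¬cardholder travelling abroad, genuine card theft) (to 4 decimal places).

P(merchant miscoding | fraud alert, ¬cardholder travelling abroad, genuine card theft) ≈ 0.0621

P(fraud alert | ¬cardholder travelling abroad, genuine card theft) = 0.49×0.961 + 0.8×0.039 = 0.470890 + 0.031200 = 0.502090
The merchant miscoding-present share is 0.8×0.039 = 0.031200.
Hence the posterior is 0.031200/0.502090 ≈ 0.0621.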